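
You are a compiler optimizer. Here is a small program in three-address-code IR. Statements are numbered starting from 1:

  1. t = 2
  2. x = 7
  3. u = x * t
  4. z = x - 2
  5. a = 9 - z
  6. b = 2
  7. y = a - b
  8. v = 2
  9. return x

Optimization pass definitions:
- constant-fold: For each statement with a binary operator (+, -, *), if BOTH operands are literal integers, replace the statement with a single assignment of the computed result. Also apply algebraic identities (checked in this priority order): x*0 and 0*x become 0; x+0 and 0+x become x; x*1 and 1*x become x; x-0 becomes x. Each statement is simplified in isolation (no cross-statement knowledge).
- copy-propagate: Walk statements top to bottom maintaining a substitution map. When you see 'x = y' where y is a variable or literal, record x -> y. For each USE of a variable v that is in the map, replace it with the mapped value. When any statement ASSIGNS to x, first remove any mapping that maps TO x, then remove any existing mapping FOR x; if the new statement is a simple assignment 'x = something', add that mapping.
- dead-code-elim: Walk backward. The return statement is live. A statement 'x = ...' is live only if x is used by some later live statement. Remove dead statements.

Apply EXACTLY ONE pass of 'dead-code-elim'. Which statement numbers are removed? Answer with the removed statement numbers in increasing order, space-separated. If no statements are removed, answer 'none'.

Answer: 1 3 4 5 6 7 8

Derivation:
Backward liveness scan:
Stmt 1 't = 2': DEAD (t not in live set [])
Stmt 2 'x = 7': KEEP (x is live); live-in = []
Stmt 3 'u = x * t': DEAD (u not in live set ['x'])
Stmt 4 'z = x - 2': DEAD (z not in live set ['x'])
Stmt 5 'a = 9 - z': DEAD (a not in live set ['x'])
Stmt 6 'b = 2': DEAD (b not in live set ['x'])
Stmt 7 'y = a - b': DEAD (y not in live set ['x'])
Stmt 8 'v = 2': DEAD (v not in live set ['x'])
Stmt 9 'return x': KEEP (return); live-in = ['x']
Removed statement numbers: [1, 3, 4, 5, 6, 7, 8]
Surviving IR:
  x = 7
  return x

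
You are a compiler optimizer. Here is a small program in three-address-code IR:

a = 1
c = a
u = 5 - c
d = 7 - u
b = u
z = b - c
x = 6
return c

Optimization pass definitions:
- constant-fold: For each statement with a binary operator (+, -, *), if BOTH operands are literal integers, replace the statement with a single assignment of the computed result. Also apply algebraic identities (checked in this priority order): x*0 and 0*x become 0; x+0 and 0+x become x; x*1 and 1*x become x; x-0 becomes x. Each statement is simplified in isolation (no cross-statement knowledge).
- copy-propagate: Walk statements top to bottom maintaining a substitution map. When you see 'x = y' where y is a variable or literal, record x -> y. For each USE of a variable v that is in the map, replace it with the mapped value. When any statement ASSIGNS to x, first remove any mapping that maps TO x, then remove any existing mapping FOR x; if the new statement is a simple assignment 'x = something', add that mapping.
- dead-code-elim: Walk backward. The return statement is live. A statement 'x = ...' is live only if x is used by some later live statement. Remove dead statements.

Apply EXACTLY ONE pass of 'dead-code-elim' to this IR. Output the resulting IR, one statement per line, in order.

Applying dead-code-elim statement-by-statement:
  [8] return c  -> KEEP (return); live=['c']
  [7] x = 6  -> DEAD (x not live)
  [6] z = b - c  -> DEAD (z not live)
  [5] b = u  -> DEAD (b not live)
  [4] d = 7 - u  -> DEAD (d not live)
  [3] u = 5 - c  -> DEAD (u not live)
  [2] c = a  -> KEEP; live=['a']
  [1] a = 1  -> KEEP; live=[]
Result (3 stmts):
  a = 1
  c = a
  return c

Answer: a = 1
c = a
return c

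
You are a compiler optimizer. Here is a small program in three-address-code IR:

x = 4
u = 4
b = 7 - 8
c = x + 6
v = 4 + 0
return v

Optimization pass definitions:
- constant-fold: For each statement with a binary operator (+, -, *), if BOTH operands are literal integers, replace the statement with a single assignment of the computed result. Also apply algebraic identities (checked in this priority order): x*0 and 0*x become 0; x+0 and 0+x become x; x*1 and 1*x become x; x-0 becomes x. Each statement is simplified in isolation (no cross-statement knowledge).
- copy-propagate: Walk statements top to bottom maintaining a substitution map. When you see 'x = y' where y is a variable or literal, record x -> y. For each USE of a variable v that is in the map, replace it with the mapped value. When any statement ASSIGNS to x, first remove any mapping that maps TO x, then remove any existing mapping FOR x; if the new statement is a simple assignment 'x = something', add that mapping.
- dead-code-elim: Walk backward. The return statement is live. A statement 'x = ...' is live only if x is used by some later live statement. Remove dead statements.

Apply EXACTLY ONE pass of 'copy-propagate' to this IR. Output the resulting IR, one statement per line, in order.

Answer: x = 4
u = 4
b = 7 - 8
c = 4 + 6
v = 4 + 0
return v

Derivation:
Applying copy-propagate statement-by-statement:
  [1] x = 4  (unchanged)
  [2] u = 4  (unchanged)
  [3] b = 7 - 8  (unchanged)
  [4] c = x + 6  -> c = 4 + 6
  [5] v = 4 + 0  (unchanged)
  [6] return v  (unchanged)
Result (6 stmts):
  x = 4
  u = 4
  b = 7 - 8
  c = 4 + 6
  v = 4 + 0
  return v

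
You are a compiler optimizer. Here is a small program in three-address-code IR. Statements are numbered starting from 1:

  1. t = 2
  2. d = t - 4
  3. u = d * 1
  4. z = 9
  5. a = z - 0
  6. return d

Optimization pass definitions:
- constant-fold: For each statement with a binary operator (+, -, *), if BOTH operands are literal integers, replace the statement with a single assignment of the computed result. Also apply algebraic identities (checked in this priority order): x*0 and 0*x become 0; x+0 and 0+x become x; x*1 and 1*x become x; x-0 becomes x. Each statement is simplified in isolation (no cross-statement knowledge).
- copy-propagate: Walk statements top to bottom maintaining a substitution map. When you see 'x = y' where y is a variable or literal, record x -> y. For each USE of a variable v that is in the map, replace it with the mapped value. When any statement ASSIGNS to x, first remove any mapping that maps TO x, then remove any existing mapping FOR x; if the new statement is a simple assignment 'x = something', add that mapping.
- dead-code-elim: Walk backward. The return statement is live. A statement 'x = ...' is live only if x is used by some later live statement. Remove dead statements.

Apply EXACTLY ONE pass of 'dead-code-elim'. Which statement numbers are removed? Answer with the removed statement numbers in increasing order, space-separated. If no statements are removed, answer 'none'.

Backward liveness scan:
Stmt 1 't = 2': KEEP (t is live); live-in = []
Stmt 2 'd = t - 4': KEEP (d is live); live-in = ['t']
Stmt 3 'u = d * 1': DEAD (u not in live set ['d'])
Stmt 4 'z = 9': DEAD (z not in live set ['d'])
Stmt 5 'a = z - 0': DEAD (a not in live set ['d'])
Stmt 6 'return d': KEEP (return); live-in = ['d']
Removed statement numbers: [3, 4, 5]
Surviving IR:
  t = 2
  d = t - 4
  return d

Answer: 3 4 5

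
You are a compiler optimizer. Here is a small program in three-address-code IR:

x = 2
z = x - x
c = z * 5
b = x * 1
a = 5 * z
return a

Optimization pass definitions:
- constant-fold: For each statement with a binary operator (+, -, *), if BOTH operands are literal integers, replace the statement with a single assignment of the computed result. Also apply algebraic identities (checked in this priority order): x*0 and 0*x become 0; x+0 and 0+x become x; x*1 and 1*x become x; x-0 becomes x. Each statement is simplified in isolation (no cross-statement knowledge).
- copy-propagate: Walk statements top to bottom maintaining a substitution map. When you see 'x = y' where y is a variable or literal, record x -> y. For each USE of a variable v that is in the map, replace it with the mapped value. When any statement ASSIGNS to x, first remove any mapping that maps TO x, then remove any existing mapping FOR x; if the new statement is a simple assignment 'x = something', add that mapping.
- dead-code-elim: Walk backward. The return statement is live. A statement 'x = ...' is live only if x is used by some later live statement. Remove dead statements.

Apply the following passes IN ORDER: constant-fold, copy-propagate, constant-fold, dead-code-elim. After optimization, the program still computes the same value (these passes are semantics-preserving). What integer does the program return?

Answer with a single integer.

Initial IR:
  x = 2
  z = x - x
  c = z * 5
  b = x * 1
  a = 5 * z
  return a
After constant-fold (6 stmts):
  x = 2
  z = x - x
  c = z * 5
  b = x
  a = 5 * z
  return a
After copy-propagate (6 stmts):
  x = 2
  z = 2 - 2
  c = z * 5
  b = 2
  a = 5 * z
  return a
After constant-fold (6 stmts):
  x = 2
  z = 0
  c = z * 5
  b = 2
  a = 5 * z
  return a
After dead-code-elim (3 stmts):
  z = 0
  a = 5 * z
  return a
Evaluate:
  x = 2  =>  x = 2
  z = x - x  =>  z = 0
  c = z * 5  =>  c = 0
  b = x * 1  =>  b = 2
  a = 5 * z  =>  a = 0
  return a = 0

Answer: 0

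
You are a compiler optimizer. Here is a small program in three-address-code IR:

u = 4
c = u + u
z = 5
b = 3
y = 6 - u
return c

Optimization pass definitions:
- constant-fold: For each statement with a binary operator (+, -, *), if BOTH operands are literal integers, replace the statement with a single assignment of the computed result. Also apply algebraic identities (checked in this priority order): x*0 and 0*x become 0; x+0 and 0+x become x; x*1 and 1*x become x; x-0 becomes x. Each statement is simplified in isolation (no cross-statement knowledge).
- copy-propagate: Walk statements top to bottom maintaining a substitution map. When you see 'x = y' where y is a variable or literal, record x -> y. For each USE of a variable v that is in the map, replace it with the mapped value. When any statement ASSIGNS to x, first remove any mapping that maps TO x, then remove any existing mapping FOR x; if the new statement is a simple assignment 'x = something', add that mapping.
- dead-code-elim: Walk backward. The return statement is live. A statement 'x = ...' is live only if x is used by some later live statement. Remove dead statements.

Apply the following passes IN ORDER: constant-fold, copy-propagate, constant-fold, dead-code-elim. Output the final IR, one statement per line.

Answer: c = 8
return c

Derivation:
Initial IR:
  u = 4
  c = u + u
  z = 5
  b = 3
  y = 6 - u
  return c
After constant-fold (6 stmts):
  u = 4
  c = u + u
  z = 5
  b = 3
  y = 6 - u
  return c
After copy-propagate (6 stmts):
  u = 4
  c = 4 + 4
  z = 5
  b = 3
  y = 6 - 4
  return c
After constant-fold (6 stmts):
  u = 4
  c = 8
  z = 5
  b = 3
  y = 2
  return c
After dead-code-elim (2 stmts):
  c = 8
  return c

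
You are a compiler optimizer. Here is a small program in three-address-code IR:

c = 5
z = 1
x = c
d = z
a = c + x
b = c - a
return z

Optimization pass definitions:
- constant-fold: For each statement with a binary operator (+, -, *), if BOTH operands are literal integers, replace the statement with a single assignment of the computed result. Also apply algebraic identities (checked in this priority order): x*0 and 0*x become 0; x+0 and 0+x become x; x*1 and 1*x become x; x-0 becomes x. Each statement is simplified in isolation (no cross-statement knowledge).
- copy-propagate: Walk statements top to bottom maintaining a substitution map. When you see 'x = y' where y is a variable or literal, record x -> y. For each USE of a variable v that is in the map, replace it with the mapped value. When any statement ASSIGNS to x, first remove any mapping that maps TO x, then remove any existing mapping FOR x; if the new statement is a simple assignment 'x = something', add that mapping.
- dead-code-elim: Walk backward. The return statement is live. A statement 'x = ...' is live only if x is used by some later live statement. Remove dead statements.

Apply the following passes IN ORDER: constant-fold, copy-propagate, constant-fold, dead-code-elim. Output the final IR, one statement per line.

Answer: return 1

Derivation:
Initial IR:
  c = 5
  z = 1
  x = c
  d = z
  a = c + x
  b = c - a
  return z
After constant-fold (7 stmts):
  c = 5
  z = 1
  x = c
  d = z
  a = c + x
  b = c - a
  return z
After copy-propagate (7 stmts):
  c = 5
  z = 1
  x = 5
  d = 1
  a = 5 + 5
  b = 5 - a
  return 1
After constant-fold (7 stmts):
  c = 5
  z = 1
  x = 5
  d = 1
  a = 10
  b = 5 - a
  return 1
After dead-code-elim (1 stmts):
  return 1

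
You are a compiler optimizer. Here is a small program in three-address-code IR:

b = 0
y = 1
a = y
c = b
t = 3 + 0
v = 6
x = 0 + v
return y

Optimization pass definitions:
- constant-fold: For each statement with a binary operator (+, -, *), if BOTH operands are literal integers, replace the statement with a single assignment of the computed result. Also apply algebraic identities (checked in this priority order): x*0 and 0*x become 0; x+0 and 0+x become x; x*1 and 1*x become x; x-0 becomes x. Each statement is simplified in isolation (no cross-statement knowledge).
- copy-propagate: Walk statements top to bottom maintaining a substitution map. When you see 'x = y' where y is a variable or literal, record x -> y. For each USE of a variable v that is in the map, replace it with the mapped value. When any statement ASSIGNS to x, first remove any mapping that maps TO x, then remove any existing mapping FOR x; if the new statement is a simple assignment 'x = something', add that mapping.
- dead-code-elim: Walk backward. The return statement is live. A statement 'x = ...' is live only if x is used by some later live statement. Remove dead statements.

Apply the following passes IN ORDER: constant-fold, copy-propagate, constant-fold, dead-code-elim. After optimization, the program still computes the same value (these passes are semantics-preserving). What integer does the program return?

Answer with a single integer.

Initial IR:
  b = 0
  y = 1
  a = y
  c = b
  t = 3 + 0
  v = 6
  x = 0 + v
  return y
After constant-fold (8 stmts):
  b = 0
  y = 1
  a = y
  c = b
  t = 3
  v = 6
  x = v
  return y
After copy-propagate (8 stmts):
  b = 0
  y = 1
  a = 1
  c = 0
  t = 3
  v = 6
  x = 6
  return 1
After constant-fold (8 stmts):
  b = 0
  y = 1
  a = 1
  c = 0
  t = 3
  v = 6
  x = 6
  return 1
After dead-code-elim (1 stmts):
  return 1
Evaluate:
  b = 0  =>  b = 0
  y = 1  =>  y = 1
  a = y  =>  a = 1
  c = b  =>  c = 0
  t = 3 + 0  =>  t = 3
  v = 6  =>  v = 6
  x = 0 + v  =>  x = 6
  return y = 1

Answer: 1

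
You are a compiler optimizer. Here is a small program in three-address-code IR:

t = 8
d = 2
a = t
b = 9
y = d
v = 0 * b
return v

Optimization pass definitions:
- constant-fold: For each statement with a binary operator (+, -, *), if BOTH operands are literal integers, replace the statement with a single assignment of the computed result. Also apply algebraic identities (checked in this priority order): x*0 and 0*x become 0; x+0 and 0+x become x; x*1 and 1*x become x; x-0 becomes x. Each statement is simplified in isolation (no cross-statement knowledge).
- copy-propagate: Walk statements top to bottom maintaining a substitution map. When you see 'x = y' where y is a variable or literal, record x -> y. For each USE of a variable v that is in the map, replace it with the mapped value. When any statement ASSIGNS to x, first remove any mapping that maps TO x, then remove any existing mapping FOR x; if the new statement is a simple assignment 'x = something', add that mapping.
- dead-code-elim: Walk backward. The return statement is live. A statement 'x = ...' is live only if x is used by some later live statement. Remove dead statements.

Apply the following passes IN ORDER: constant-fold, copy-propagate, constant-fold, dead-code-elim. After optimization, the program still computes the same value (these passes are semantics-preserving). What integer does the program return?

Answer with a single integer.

Answer: 0

Derivation:
Initial IR:
  t = 8
  d = 2
  a = t
  b = 9
  y = d
  v = 0 * b
  return v
After constant-fold (7 stmts):
  t = 8
  d = 2
  a = t
  b = 9
  y = d
  v = 0
  return v
After copy-propagate (7 stmts):
  t = 8
  d = 2
  a = 8
  b = 9
  y = 2
  v = 0
  return 0
After constant-fold (7 stmts):
  t = 8
  d = 2
  a = 8
  b = 9
  y = 2
  v = 0
  return 0
After dead-code-elim (1 stmts):
  return 0
Evaluate:
  t = 8  =>  t = 8
  d = 2  =>  d = 2
  a = t  =>  a = 8
  b = 9  =>  b = 9
  y = d  =>  y = 2
  v = 0 * b  =>  v = 0
  return v = 0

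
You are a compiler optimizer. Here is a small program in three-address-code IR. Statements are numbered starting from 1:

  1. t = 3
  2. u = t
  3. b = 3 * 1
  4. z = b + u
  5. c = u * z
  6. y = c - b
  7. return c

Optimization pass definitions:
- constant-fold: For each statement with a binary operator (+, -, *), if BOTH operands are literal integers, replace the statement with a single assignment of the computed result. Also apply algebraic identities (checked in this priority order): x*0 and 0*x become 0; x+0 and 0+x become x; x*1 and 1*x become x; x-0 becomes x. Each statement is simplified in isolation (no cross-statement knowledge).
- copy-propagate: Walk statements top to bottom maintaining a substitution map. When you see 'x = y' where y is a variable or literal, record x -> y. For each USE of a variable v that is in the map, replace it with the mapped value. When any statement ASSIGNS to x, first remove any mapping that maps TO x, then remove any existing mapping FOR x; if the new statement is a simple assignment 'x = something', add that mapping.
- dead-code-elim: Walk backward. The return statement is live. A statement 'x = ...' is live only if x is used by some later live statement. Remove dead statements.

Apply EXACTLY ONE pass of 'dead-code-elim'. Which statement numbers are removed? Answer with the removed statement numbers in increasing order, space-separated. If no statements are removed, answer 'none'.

Backward liveness scan:
Stmt 1 't = 3': KEEP (t is live); live-in = []
Stmt 2 'u = t': KEEP (u is live); live-in = ['t']
Stmt 3 'b = 3 * 1': KEEP (b is live); live-in = ['u']
Stmt 4 'z = b + u': KEEP (z is live); live-in = ['b', 'u']
Stmt 5 'c = u * z': KEEP (c is live); live-in = ['u', 'z']
Stmt 6 'y = c - b': DEAD (y not in live set ['c'])
Stmt 7 'return c': KEEP (return); live-in = ['c']
Removed statement numbers: [6]
Surviving IR:
  t = 3
  u = t
  b = 3 * 1
  z = b + u
  c = u * z
  return c

Answer: 6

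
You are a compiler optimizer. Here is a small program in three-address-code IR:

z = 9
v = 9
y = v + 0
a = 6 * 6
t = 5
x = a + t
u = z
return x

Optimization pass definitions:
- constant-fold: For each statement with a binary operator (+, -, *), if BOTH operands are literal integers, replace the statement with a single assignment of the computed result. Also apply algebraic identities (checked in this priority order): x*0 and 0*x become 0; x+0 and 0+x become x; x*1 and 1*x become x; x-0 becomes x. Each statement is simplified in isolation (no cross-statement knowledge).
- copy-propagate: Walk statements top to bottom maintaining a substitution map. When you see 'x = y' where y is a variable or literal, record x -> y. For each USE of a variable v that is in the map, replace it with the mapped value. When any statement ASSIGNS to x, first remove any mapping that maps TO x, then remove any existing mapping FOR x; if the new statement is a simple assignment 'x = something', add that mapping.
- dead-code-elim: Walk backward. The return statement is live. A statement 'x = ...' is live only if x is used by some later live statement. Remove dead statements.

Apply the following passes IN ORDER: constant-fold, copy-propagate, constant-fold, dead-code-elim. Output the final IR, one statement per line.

Initial IR:
  z = 9
  v = 9
  y = v + 0
  a = 6 * 6
  t = 5
  x = a + t
  u = z
  return x
After constant-fold (8 stmts):
  z = 9
  v = 9
  y = v
  a = 36
  t = 5
  x = a + t
  u = z
  return x
After copy-propagate (8 stmts):
  z = 9
  v = 9
  y = 9
  a = 36
  t = 5
  x = 36 + 5
  u = 9
  return x
After constant-fold (8 stmts):
  z = 9
  v = 9
  y = 9
  a = 36
  t = 5
  x = 41
  u = 9
  return x
After dead-code-elim (2 stmts):
  x = 41
  return x

Answer: x = 41
return x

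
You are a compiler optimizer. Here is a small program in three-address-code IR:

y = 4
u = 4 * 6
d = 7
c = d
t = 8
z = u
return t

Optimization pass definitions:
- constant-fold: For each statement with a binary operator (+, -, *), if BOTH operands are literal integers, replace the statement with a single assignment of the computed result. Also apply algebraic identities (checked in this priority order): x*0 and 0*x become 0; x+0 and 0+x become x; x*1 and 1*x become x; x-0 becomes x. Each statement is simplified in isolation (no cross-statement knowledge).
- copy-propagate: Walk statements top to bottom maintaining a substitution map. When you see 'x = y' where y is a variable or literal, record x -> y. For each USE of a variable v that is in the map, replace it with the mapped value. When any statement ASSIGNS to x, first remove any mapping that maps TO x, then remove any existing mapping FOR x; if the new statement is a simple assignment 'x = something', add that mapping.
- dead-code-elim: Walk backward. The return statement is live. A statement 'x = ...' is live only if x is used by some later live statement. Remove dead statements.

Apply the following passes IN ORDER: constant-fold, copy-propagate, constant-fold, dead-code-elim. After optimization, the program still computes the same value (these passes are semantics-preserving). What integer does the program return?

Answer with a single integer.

Answer: 8

Derivation:
Initial IR:
  y = 4
  u = 4 * 6
  d = 7
  c = d
  t = 8
  z = u
  return t
After constant-fold (7 stmts):
  y = 4
  u = 24
  d = 7
  c = d
  t = 8
  z = u
  return t
After copy-propagate (7 stmts):
  y = 4
  u = 24
  d = 7
  c = 7
  t = 8
  z = 24
  return 8
After constant-fold (7 stmts):
  y = 4
  u = 24
  d = 7
  c = 7
  t = 8
  z = 24
  return 8
After dead-code-elim (1 stmts):
  return 8
Evaluate:
  y = 4  =>  y = 4
  u = 4 * 6  =>  u = 24
  d = 7  =>  d = 7
  c = d  =>  c = 7
  t = 8  =>  t = 8
  z = u  =>  z = 24
  return t = 8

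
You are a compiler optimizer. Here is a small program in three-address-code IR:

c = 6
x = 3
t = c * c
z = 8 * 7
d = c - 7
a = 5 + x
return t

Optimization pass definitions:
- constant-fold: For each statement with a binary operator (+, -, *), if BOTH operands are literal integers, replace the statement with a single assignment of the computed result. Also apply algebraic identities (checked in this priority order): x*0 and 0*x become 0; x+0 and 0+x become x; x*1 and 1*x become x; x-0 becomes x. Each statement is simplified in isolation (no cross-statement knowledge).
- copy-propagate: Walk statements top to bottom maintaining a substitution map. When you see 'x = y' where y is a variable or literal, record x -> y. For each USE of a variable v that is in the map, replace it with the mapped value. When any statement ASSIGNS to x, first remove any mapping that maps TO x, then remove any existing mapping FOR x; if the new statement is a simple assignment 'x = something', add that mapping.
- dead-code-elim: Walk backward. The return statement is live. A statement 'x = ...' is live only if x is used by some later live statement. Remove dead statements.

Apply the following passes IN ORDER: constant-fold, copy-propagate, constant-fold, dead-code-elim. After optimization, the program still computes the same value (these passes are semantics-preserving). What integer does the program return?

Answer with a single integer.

Answer: 36

Derivation:
Initial IR:
  c = 6
  x = 3
  t = c * c
  z = 8 * 7
  d = c - 7
  a = 5 + x
  return t
After constant-fold (7 stmts):
  c = 6
  x = 3
  t = c * c
  z = 56
  d = c - 7
  a = 5 + x
  return t
After copy-propagate (7 stmts):
  c = 6
  x = 3
  t = 6 * 6
  z = 56
  d = 6 - 7
  a = 5 + 3
  return t
After constant-fold (7 stmts):
  c = 6
  x = 3
  t = 36
  z = 56
  d = -1
  a = 8
  return t
After dead-code-elim (2 stmts):
  t = 36
  return t
Evaluate:
  c = 6  =>  c = 6
  x = 3  =>  x = 3
  t = c * c  =>  t = 36
  z = 8 * 7  =>  z = 56
  d = c - 7  =>  d = -1
  a = 5 + x  =>  a = 8
  return t = 36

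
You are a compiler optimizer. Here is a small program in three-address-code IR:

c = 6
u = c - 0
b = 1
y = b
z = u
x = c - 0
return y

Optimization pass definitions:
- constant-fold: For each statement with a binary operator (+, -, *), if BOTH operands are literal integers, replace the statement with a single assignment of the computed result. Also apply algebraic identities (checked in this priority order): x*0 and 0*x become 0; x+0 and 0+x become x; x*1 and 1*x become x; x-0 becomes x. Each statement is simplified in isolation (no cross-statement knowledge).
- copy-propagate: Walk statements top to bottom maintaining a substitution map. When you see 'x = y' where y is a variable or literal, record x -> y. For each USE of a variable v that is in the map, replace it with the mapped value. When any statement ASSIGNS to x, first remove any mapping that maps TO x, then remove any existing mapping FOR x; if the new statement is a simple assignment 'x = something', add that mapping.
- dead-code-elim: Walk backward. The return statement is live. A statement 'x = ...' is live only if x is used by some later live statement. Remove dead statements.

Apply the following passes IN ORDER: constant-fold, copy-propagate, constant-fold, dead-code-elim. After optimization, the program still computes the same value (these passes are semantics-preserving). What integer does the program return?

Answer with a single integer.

Answer: 1

Derivation:
Initial IR:
  c = 6
  u = c - 0
  b = 1
  y = b
  z = u
  x = c - 0
  return y
After constant-fold (7 stmts):
  c = 6
  u = c
  b = 1
  y = b
  z = u
  x = c
  return y
After copy-propagate (7 stmts):
  c = 6
  u = 6
  b = 1
  y = 1
  z = 6
  x = 6
  return 1
After constant-fold (7 stmts):
  c = 6
  u = 6
  b = 1
  y = 1
  z = 6
  x = 6
  return 1
After dead-code-elim (1 stmts):
  return 1
Evaluate:
  c = 6  =>  c = 6
  u = c - 0  =>  u = 6
  b = 1  =>  b = 1
  y = b  =>  y = 1
  z = u  =>  z = 6
  x = c - 0  =>  x = 6
  return y = 1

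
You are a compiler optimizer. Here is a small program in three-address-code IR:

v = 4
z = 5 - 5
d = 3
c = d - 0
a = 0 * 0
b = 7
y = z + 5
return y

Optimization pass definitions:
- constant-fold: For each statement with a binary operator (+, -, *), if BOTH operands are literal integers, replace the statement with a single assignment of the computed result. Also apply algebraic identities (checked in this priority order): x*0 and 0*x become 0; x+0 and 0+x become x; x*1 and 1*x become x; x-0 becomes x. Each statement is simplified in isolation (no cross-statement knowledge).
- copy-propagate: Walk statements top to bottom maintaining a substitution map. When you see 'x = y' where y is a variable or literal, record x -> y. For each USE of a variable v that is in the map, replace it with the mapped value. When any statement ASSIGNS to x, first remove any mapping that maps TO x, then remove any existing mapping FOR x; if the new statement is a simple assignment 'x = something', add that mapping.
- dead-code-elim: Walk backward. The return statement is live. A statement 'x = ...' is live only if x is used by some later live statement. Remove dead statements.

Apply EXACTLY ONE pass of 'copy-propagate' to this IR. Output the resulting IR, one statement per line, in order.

Applying copy-propagate statement-by-statement:
  [1] v = 4  (unchanged)
  [2] z = 5 - 5  (unchanged)
  [3] d = 3  (unchanged)
  [4] c = d - 0  -> c = 3 - 0
  [5] a = 0 * 0  (unchanged)
  [6] b = 7  (unchanged)
  [7] y = z + 5  (unchanged)
  [8] return y  (unchanged)
Result (8 stmts):
  v = 4
  z = 5 - 5
  d = 3
  c = 3 - 0
  a = 0 * 0
  b = 7
  y = z + 5
  return y

Answer: v = 4
z = 5 - 5
d = 3
c = 3 - 0
a = 0 * 0
b = 7
y = z + 5
return y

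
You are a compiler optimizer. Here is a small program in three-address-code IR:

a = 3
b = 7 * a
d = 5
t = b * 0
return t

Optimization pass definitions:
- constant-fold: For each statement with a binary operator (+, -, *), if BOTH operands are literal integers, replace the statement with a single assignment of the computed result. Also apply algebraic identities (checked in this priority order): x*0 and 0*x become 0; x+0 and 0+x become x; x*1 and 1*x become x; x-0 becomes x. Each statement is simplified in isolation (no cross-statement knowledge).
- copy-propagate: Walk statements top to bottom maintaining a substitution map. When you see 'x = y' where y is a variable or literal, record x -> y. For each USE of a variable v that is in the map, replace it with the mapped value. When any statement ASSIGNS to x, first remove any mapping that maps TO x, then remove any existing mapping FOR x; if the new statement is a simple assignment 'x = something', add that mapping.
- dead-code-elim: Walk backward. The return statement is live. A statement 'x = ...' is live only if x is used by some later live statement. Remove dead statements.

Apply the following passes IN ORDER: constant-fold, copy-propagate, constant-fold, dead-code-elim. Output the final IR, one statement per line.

Initial IR:
  a = 3
  b = 7 * a
  d = 5
  t = b * 0
  return t
After constant-fold (5 stmts):
  a = 3
  b = 7 * a
  d = 5
  t = 0
  return t
After copy-propagate (5 stmts):
  a = 3
  b = 7 * 3
  d = 5
  t = 0
  return 0
After constant-fold (5 stmts):
  a = 3
  b = 21
  d = 5
  t = 0
  return 0
After dead-code-elim (1 stmts):
  return 0

Answer: return 0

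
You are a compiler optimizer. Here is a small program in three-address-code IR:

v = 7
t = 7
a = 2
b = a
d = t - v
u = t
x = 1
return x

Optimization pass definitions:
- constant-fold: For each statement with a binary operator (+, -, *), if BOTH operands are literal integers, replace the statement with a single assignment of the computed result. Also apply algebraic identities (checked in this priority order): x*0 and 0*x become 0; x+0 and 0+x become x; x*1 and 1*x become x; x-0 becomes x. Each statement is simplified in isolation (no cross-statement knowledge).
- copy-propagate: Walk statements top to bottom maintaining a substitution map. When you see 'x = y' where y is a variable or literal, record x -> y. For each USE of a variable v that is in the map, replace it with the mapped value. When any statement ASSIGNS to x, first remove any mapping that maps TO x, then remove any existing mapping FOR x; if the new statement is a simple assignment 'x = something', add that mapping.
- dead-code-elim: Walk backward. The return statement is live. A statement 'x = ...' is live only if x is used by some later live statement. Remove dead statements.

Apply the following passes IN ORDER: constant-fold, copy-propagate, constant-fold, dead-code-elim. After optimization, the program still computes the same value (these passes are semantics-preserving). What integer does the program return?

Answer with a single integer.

Initial IR:
  v = 7
  t = 7
  a = 2
  b = a
  d = t - v
  u = t
  x = 1
  return x
After constant-fold (8 stmts):
  v = 7
  t = 7
  a = 2
  b = a
  d = t - v
  u = t
  x = 1
  return x
After copy-propagate (8 stmts):
  v = 7
  t = 7
  a = 2
  b = 2
  d = 7 - 7
  u = 7
  x = 1
  return 1
After constant-fold (8 stmts):
  v = 7
  t = 7
  a = 2
  b = 2
  d = 0
  u = 7
  x = 1
  return 1
After dead-code-elim (1 stmts):
  return 1
Evaluate:
  v = 7  =>  v = 7
  t = 7  =>  t = 7
  a = 2  =>  a = 2
  b = a  =>  b = 2
  d = t - v  =>  d = 0
  u = t  =>  u = 7
  x = 1  =>  x = 1
  return x = 1

Answer: 1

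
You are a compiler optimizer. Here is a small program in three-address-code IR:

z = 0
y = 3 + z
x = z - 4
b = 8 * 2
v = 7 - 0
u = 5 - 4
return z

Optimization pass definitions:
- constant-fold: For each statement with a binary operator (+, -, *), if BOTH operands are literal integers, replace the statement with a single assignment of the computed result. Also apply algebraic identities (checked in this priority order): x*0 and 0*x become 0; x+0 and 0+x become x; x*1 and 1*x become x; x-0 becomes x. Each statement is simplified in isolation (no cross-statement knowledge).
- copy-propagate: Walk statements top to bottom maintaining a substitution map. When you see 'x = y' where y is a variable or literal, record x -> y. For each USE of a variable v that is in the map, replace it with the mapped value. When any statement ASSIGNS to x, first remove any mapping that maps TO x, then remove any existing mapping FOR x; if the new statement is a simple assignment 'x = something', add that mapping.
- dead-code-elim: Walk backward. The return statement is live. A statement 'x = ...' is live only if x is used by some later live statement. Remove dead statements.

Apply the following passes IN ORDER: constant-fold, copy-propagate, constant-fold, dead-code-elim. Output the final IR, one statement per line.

Initial IR:
  z = 0
  y = 3 + z
  x = z - 4
  b = 8 * 2
  v = 7 - 0
  u = 5 - 4
  return z
After constant-fold (7 stmts):
  z = 0
  y = 3 + z
  x = z - 4
  b = 16
  v = 7
  u = 1
  return z
After copy-propagate (7 stmts):
  z = 0
  y = 3 + 0
  x = 0 - 4
  b = 16
  v = 7
  u = 1
  return 0
After constant-fold (7 stmts):
  z = 0
  y = 3
  x = -4
  b = 16
  v = 7
  u = 1
  return 0
After dead-code-elim (1 stmts):
  return 0

Answer: return 0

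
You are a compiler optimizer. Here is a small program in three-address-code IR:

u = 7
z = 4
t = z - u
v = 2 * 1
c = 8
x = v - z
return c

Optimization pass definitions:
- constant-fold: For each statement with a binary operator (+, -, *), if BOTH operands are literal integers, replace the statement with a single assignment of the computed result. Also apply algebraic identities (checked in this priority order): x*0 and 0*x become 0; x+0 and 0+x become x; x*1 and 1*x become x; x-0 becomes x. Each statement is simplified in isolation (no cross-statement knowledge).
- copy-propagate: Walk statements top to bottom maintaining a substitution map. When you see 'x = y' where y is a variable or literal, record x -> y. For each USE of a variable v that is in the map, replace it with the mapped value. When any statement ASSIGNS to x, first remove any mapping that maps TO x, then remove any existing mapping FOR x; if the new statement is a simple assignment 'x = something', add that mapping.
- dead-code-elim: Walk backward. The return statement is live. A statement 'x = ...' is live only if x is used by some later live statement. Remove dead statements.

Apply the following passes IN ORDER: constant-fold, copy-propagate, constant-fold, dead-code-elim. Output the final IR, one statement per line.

Answer: return 8

Derivation:
Initial IR:
  u = 7
  z = 4
  t = z - u
  v = 2 * 1
  c = 8
  x = v - z
  return c
After constant-fold (7 stmts):
  u = 7
  z = 4
  t = z - u
  v = 2
  c = 8
  x = v - z
  return c
After copy-propagate (7 stmts):
  u = 7
  z = 4
  t = 4 - 7
  v = 2
  c = 8
  x = 2 - 4
  return 8
After constant-fold (7 stmts):
  u = 7
  z = 4
  t = -3
  v = 2
  c = 8
  x = -2
  return 8
After dead-code-elim (1 stmts):
  return 8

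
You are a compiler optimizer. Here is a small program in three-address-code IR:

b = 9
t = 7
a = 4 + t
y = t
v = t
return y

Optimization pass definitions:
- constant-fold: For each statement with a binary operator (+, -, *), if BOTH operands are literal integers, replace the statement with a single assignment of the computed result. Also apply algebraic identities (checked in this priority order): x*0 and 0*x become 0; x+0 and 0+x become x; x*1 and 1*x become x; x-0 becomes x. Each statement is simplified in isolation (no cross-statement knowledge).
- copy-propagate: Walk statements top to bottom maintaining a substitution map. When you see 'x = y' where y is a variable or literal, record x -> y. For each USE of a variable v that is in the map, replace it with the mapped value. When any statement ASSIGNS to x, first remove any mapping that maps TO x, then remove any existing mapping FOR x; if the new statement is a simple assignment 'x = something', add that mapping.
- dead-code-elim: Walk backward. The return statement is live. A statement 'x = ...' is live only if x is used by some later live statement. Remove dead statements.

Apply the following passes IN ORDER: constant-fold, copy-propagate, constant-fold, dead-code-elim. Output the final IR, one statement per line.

Answer: return 7

Derivation:
Initial IR:
  b = 9
  t = 7
  a = 4 + t
  y = t
  v = t
  return y
After constant-fold (6 stmts):
  b = 9
  t = 7
  a = 4 + t
  y = t
  v = t
  return y
After copy-propagate (6 stmts):
  b = 9
  t = 7
  a = 4 + 7
  y = 7
  v = 7
  return 7
After constant-fold (6 stmts):
  b = 9
  t = 7
  a = 11
  y = 7
  v = 7
  return 7
After dead-code-elim (1 stmts):
  return 7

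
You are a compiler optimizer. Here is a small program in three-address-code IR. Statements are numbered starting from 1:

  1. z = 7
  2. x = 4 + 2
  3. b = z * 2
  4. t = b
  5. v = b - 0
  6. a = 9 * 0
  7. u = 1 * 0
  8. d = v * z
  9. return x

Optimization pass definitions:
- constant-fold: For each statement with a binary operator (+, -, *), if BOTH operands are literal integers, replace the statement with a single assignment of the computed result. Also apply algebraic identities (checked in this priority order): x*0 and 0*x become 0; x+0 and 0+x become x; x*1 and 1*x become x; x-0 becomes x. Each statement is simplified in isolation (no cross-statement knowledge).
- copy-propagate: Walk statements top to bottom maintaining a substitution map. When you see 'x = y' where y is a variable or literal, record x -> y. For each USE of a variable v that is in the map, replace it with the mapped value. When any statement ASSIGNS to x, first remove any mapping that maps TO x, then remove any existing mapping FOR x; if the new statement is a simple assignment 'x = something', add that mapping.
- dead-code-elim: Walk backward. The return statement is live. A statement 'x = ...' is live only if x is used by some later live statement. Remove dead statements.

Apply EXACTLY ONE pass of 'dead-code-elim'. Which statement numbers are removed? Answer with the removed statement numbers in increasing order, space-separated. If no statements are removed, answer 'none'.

Backward liveness scan:
Stmt 1 'z = 7': DEAD (z not in live set [])
Stmt 2 'x = 4 + 2': KEEP (x is live); live-in = []
Stmt 3 'b = z * 2': DEAD (b not in live set ['x'])
Stmt 4 't = b': DEAD (t not in live set ['x'])
Stmt 5 'v = b - 0': DEAD (v not in live set ['x'])
Stmt 6 'a = 9 * 0': DEAD (a not in live set ['x'])
Stmt 7 'u = 1 * 0': DEAD (u not in live set ['x'])
Stmt 8 'd = v * z': DEAD (d not in live set ['x'])
Stmt 9 'return x': KEEP (return); live-in = ['x']
Removed statement numbers: [1, 3, 4, 5, 6, 7, 8]
Surviving IR:
  x = 4 + 2
  return x

Answer: 1 3 4 5 6 7 8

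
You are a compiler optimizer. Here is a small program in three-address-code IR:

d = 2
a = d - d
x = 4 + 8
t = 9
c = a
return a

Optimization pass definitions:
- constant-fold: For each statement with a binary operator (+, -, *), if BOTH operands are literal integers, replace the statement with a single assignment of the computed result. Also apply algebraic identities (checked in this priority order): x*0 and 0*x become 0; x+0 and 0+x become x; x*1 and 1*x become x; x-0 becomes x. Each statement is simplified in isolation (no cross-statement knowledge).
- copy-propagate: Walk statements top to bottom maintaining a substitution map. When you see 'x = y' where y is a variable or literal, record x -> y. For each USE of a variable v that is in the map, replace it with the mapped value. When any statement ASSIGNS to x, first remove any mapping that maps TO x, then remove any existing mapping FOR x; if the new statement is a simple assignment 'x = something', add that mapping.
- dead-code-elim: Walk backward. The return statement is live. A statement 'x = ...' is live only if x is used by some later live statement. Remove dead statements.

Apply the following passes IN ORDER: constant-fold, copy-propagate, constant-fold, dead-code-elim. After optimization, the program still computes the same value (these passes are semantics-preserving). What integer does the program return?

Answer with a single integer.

Answer: 0

Derivation:
Initial IR:
  d = 2
  a = d - d
  x = 4 + 8
  t = 9
  c = a
  return a
After constant-fold (6 stmts):
  d = 2
  a = d - d
  x = 12
  t = 9
  c = a
  return a
After copy-propagate (6 stmts):
  d = 2
  a = 2 - 2
  x = 12
  t = 9
  c = a
  return a
After constant-fold (6 stmts):
  d = 2
  a = 0
  x = 12
  t = 9
  c = a
  return a
After dead-code-elim (2 stmts):
  a = 0
  return a
Evaluate:
  d = 2  =>  d = 2
  a = d - d  =>  a = 0
  x = 4 + 8  =>  x = 12
  t = 9  =>  t = 9
  c = a  =>  c = 0
  return a = 0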